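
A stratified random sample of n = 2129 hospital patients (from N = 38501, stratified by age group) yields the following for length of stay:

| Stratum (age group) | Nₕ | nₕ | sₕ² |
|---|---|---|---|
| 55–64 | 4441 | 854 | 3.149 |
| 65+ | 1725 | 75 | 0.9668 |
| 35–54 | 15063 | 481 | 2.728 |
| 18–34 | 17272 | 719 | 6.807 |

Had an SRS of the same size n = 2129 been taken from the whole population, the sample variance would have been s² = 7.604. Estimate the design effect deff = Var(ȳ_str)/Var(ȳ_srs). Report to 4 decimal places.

0.8093

Var(ȳ_str) = Σ Wₕ²(1−fₕ)sₕ²/nₕ with Wₕ = Nₕ/38501:
  55–64: (4441/38501)²·(1−854/4441)·3.149/854 = 3.9626245 × 10^-5
  65+: (1725/38501)²·(1−75/1725)·0.9668/75 = 2.4751664 × 10^-5
  35–54: (15063/38501)²·(1−481/15063)·2.728/481 = 8.4039574 × 10^-4
  18–34: (17272/38501)²·(1−719/17272)·6.807/719 = 0.0018260059
  → Var(ȳ_str) = 0.0027307795.
Var(ȳ_srs) = (1 − 2129/38501)·7.604/2129 = 0.0033741285.
deff = 0.0027307795 / 0.0033741285 = 0.8093.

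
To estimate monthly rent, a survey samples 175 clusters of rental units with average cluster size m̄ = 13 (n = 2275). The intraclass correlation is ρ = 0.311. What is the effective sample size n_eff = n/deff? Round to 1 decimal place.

480.8

deff = 1 + (13 − 1)·0.311 = 1 + 3.732 = 4.732.
n_eff = 2275 / 4.732 = 480.8.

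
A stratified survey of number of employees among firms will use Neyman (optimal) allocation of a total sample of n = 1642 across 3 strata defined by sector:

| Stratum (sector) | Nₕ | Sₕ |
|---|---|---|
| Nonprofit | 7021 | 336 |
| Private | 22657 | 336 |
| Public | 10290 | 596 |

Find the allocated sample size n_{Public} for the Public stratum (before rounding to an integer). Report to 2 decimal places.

625.29

Neyman allocation: nₕ = n·NₕSₕ / Σⱼ NⱼSⱼ.
Σ NⱼSⱼ = 7021·336 + 22657·336 + 10290·596 = 1.6104648 × 10^7.
n_{Public} = 1642·10290·596 / (1.6104648 × 10^7) = 625.29.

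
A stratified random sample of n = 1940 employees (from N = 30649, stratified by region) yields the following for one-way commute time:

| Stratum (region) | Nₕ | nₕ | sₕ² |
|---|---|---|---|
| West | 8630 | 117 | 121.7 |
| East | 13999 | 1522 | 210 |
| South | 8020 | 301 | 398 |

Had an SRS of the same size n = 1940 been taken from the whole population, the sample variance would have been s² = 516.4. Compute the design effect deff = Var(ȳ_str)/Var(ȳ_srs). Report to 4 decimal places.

0.7787

Var(ȳ_str) = Σ Wₕ²(1−fₕ)sₕ²/nₕ with Wₕ = Nₕ/30649:
  West: (8630/30649)²·(1−117/8630)·121.7/117 = 0.081351493
  East: (13999/30649)²·(1−1522/13999)·210/1522 = 0.025655425
  South: (8020/30649)²·(1−301/8020)·398/301 = 0.087140364
  → Var(ȳ_str) = 0.19414728.
Var(ȳ_srs) = (1 − 1940/30649)·516.4/1940 = 0.24933673.
deff = 0.19414728 / 0.24933673 = 0.7787.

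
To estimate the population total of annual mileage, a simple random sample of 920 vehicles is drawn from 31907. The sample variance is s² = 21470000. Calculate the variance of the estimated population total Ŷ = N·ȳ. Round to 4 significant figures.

2.307 × 10^13

Var(Ŷ) = N²·Var(ȳ) = N²·(1 − n/N)·s²/n.
f = 920/31907 = 0.02883380; Var(ȳ) = 0.97116620·21470000/920 = 22664.063.
Var(Ŷ) = 31907² · 22664.063 = 2.30733 × 10^13.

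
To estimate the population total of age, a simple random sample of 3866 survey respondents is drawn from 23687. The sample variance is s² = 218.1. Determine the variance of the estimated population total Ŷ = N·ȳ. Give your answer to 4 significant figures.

Var(Ŷ) = N²·Var(ȳ) = N²·(1 − n/N)·s²/n.
f = 3866/23687 = 0.16321189; Var(ȳ) = 0.83678811·218.1/3866 = 0.047207317.
Var(Ŷ) = 23687² · 0.047207317 = 2.6486797 × 10^7.

2.649 × 10^7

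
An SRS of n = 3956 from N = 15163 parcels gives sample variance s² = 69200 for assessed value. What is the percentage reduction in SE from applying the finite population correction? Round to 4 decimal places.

f = n/N = 3956/15163 = 0.26089824.
SE_no-fpc = √(s²/n) = 4.1823936; SE_fpc = √((1−f)s²/n) = 3.5956468.
Ratio = √(1−f) = 0.85971028. Reduction = 100·(1 − 0.85971028) = 14.0290%.

14.0290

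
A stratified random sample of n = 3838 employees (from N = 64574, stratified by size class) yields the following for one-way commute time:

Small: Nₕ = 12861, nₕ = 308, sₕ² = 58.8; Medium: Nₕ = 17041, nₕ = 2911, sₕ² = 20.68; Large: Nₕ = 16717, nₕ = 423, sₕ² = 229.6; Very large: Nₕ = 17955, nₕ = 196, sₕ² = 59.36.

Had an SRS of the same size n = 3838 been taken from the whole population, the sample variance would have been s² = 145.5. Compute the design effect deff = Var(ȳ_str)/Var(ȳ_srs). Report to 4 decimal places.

1.8627

Var(ȳ_str) = Σ Wₕ²(1−fₕ)sₕ²/nₕ with Wₕ = Nₕ/64574:
  Small: (12861/64574)²·(1−308/12861)·58.8/308 = 0.0073915156
  Medium: (17041/64574)²·(1−2911/17041)·20.68/2911 = 4.1023262 × 10^-4
  Large: (16717/64574)²·(1−423/16717)·229.6/423 = 0.035457017
  Very large: (17955/64574)²·(1−196/17955)·59.36/196 = 0.02315935
  → Var(ȳ_str) = 0.066418115.
Var(ȳ_srs) = (1 − 3838/64574)·145.5/3838 = 0.035657141.
deff = 0.066418115 / 0.035657141 = 1.8627.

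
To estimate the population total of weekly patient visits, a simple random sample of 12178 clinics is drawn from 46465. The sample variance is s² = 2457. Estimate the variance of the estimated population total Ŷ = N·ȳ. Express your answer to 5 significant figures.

3.2143 × 10^8

Var(Ŷ) = N²·Var(ȳ) = N²·(1 − n/N)·s²/n.
f = 12178/46465 = 0.26208974; Var(ȳ) = 0.73791026·2457/12178 = 0.14887876.
Var(Ŷ) = 46465² · 0.14887876 = 3.2142868 × 10^8.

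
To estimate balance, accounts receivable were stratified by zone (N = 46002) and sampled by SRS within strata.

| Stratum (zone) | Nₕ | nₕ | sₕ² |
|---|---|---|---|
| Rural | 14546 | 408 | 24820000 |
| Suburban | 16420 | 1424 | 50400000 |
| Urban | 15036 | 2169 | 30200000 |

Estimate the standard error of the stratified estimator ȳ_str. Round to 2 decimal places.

Var(ȳ_str) = Σₕ Wₕ²(1 − fₕ)sₕ²/nₕ with Wₕ = Nₕ/N, N = 46002.
Rural: Wₕ = 0.31620364; term = 0.31620364²·(1 − 0.02804895)·24820000/408 = 5911.8002.
Suburban: Wₕ = 0.35694100; term = 0.35694100²·(1 − 0.08672351)·50400000/1424 = 4118.2784.
Urban: Wₕ = 0.32685535; term = 0.32685535²·(1 − 0.14425379)·30200000/2169 = 1272.9272.
Sum = 11303.006.
SE = √(11303.006) = 106.32.

106.32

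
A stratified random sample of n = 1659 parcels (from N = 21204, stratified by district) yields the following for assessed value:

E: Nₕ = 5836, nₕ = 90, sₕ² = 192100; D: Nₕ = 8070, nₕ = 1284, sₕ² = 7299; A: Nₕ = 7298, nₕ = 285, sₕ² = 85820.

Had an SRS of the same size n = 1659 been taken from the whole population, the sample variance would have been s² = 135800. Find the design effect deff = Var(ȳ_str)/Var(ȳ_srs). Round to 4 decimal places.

Var(ȳ_str) = Σ Wₕ²(1−fₕ)sₕ²/nₕ with Wₕ = Nₕ/21204:
  E: (5836/21204)²·(1−90/5836)·192100/90 = 159.19527
  D: (8070/21204)²·(1−1284/8070)·7299/1284 = 0.69238897
  A: (7298/21204)²·(1−285/7298)·85820/285 = 34.278022
  → Var(ȳ_str) = 194.16568.
Var(ȳ_srs) = (1 − 1659/21204)·135800/1659 = 75.452088.
deff = 194.16568 / 75.452088 = 2.5734.

2.5734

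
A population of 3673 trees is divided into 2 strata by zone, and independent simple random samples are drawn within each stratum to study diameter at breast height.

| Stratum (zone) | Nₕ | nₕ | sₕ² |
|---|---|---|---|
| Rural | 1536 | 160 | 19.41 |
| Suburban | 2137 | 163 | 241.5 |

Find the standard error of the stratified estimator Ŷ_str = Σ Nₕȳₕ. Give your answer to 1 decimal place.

Var(Ŷ_str) = Σₕ Nₕ²(1 − fₕ)sₕ²/nₕ.
Rural: 1536²·(1 − 160/1536)·19.41/160 = 256398.34.
Suburban: 2137²·(1 − 163/2137)·241.5/163 = 6.250017 × 10^6.
Sum = 6.5064153 × 10^6.
SE = √(6.5064153 × 10^6) = 2550.8.

2550.8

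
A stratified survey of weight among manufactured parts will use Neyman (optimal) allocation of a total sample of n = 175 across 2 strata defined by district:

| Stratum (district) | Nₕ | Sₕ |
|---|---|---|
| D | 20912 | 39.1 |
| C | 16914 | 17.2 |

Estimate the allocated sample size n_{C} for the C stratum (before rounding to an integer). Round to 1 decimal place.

Neyman allocation: nₕ = n·NₕSₕ / Σⱼ NⱼSⱼ.
Σ NⱼSⱼ = 20912·39.1 + 16914·17.2 = 1.10858 × 10^6.
n_{C} = 175·16914·17.2 / (1.10858 × 10^6) = 45.9.

45.9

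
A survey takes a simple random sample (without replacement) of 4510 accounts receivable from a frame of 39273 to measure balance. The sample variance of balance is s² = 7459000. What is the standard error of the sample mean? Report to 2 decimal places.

Under SRS without replacement, Var(ȳ) = (1 − f)·s²/n with f = n/N = 4510/39273 = 0.11483717.
Var(ȳ) = (1 − 0.11483717)·7459000/4510 = 0.88516283·1653.8803 = 1463.9533.
SE(ȳ) = √(1463.9533) = 38.26.

38.26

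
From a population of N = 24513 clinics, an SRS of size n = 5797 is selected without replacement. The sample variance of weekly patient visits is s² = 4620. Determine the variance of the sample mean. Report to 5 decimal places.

0.60849

Under SRS without replacement, Var(ȳ) = (1 − f)·s²/n with f = n/N = 5797/24513 = 0.23648676.
Var(ȳ) = (1 − 0.23648676)·4620/5797 = 0.76351324·0.79696395 = 0.60849252.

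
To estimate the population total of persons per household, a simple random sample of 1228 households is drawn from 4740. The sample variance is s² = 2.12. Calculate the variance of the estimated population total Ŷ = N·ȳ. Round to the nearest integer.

Var(Ŷ) = N²·Var(ȳ) = N²·(1 − n/N)·s²/n.
f = 1228/4740 = 0.25907173; Var(ȳ) = 0.74092827·2.12/1228 = 0.001279127.
Var(Ŷ) = 4740² · 0.001279127 = 28738.914.

28739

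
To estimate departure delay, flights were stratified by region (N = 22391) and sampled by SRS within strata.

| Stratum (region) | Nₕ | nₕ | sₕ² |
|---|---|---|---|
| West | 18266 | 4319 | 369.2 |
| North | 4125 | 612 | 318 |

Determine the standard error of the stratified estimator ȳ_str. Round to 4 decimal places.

0.2418

Var(ȳ_str) = Σₕ Wₕ²(1 − fₕ)sₕ²/nₕ with Wₕ = Nₕ/N, N = 22391.
West: Wₕ = 0.81577419; term = 0.81577419²·(1 − 0.23645024)·369.2/4319 = 0.043436594.
North: Wₕ = 0.18422581; term = 0.18422581²·(1 − 0.14836364)·318/612 = 0.015018647.
Sum = 0.058455241.
SE = √(0.058455241) = 0.2418.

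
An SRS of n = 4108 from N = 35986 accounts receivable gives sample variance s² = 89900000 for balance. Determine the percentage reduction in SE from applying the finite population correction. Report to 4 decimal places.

5.8807

f = n/N = 4108/35986 = 0.11415550.
SE_no-fpc = √(s²/n) = 147.93285; SE_fpc = √((1−f)s²/n) = 139.23338.
Ratio = √(1−f) = 0.94119312. Reduction = 100·(1 − 0.94119312) = 5.8807%.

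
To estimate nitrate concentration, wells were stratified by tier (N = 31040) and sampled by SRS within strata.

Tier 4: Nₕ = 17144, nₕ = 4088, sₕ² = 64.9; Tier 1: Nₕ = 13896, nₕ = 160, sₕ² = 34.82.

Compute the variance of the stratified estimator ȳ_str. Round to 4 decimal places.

0.0468

Var(ȳ_str) = Σₕ Wₕ²(1 − fₕ)sₕ²/nₕ with Wₕ = Nₕ/N, N = 31040.
Tier 4: Wₕ = 0.55231959; term = 0.55231959²·(1 − 0.23845077)·64.9/4088 = 0.0036881849.
Tier 1: Wₕ = 0.44768041; term = 0.44768041²·(1 − 0.01151410)·34.82/160 = 0.043113715.
Sum = 0.0468019.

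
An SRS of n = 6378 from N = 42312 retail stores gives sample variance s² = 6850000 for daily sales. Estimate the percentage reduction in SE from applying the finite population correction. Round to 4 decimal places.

7.8446

f = n/N = 6378/42312 = 0.15073738.
SE_no-fpc = √(s²/n) = 32.772006; SE_fpc = √((1−f)s²/n) = 30.201188.
Ratio = √(1−f) = 0.92155446. Reduction = 100·(1 − 0.92155446) = 7.8446%.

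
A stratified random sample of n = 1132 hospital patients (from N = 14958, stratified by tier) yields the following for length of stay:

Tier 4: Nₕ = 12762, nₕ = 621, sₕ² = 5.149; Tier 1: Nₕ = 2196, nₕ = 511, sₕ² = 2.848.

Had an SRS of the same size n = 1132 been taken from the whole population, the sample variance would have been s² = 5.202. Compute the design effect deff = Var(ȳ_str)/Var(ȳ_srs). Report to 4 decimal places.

1.3735

Var(ȳ_str) = Σ Wₕ²(1−fₕ)sₕ²/nₕ with Wₕ = Nₕ/14958:
  Tier 4: (12762/14958)²·(1−621/12762)·5.149/621 = 0.0057419239
  Tier 1: (2196/14958)²·(1−511/2196)·2.848/511 = 9.2173116 × 10^-5
  → Var(ȳ_str) = 0.005834097.
Var(ȳ_srs) = (1 − 1132/14958)·5.202/1132 = 0.0042476326.
deff = 0.005834097 / 0.0042476326 = 1.3735.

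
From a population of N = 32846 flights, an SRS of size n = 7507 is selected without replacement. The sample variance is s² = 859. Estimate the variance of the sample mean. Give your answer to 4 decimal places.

0.0883

Under SRS without replacement, Var(ȳ) = (1 − f)·s²/n with f = n/N = 7507/32846 = 0.22855142.
Var(ȳ) = (1 − 0.22855142)·859/7507 = 0.77144858·0.11442654 = 0.088274188.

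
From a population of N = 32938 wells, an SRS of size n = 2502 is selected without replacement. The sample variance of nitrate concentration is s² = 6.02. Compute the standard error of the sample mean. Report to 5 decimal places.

0.04715

Under SRS without replacement, Var(ȳ) = (1 − f)·s²/n with f = n/N = 2502/32938 = 0.07596090.
Var(ȳ) = (1 − 0.07596090)·6.02/2502 = 0.92403910·0.0024060751 = 0.0022233075.
SE(ȳ) = √(0.0022233075) = 0.04715.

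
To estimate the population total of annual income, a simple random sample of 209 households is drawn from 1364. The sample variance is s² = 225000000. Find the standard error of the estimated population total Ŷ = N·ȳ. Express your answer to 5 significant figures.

Var(Ŷ) = N²·Var(ȳ) = N²·(1 − n/N)·s²/n.
f = 209/1364 = 0.15322581; Var(ȳ) = 0.84677419·225000000/209 = 911599.01.
Var(Ŷ) = 1364² · 911599.01 = 1.6960263 × 10^12.
SE(Ŷ) = √(1.6960263 × 10^12) = 1.3023 × 10^6.

1.3023 × 10^6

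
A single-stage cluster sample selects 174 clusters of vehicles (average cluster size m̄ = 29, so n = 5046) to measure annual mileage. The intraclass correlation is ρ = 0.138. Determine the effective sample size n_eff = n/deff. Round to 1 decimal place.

1037.4

deff = 1 + (29 − 1)·0.138 = 1 + 3.864 = 4.864.
n_eff = 5046 / 4.864 = 1037.4.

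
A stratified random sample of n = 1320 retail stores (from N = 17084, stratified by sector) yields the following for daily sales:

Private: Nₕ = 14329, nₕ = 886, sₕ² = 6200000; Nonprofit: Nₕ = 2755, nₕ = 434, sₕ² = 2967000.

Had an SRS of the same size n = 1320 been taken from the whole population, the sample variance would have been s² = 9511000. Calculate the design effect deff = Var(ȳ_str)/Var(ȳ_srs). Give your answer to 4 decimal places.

0.7172

Var(ȳ_str) = Σ Wₕ²(1−fₕ)sₕ²/nₕ with Wₕ = Nₕ/17084:
  Private: (14329/17084)²·(1−886/14329)·6200000/886 = 4618.3934
  Nonprofit: (2755/17084)²·(1−434/2755)·2967000/434 = 149.77711
  → Var(ȳ_str) = 4768.1705.
Var(ȳ_srs) = (1 − 1320/17084)·9511000/1320 = 6648.5833.
deff = 4768.1705 / 6648.5833 = 0.7172.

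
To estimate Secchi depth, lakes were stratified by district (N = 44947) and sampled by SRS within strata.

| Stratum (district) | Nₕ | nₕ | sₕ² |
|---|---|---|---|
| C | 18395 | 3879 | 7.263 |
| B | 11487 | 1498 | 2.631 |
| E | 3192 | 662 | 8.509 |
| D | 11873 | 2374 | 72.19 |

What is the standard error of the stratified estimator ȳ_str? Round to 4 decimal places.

0.0458

Var(ȳ_str) = Σₕ Wₕ²(1 − fₕ)sₕ²/nₕ with Wₕ = Nₕ/N, N = 44947.
C: Wₕ = 0.40925979; term = 0.40925979²·(1 − 0.21087252)·7.263/3879 = 2.4748085 × 10^-4.
B: Wₕ = 0.25556767; term = 0.25556767²·(1 − 0.13040829)·2.631/1498 = 9.9755362 × 10^-5.
E: Wₕ = 0.07101698; term = 0.07101698²·(1 − 0.20739348)·8.509/662 = 5.1380996 × 10^-5.
D: Wₕ = 0.26415556; term = 0.26415556²·(1 − 0.19994947)·72.19/2374 = 0.0016975918.
Sum = 0.002096209.
SE = √(0.002096209) = 0.0458.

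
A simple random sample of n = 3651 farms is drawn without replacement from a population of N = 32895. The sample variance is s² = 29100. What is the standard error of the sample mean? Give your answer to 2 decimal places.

Under SRS without replacement, Var(ȳ) = (1 − f)·s²/n with f = n/N = 3651/32895 = 0.11098951.
Var(ȳ) = (1 − 0.11098951)·29100/3651 = 0.88901049·7.9704191 = 7.0857861.
SE(ȳ) = √(7.0857861) = 2.66.

2.66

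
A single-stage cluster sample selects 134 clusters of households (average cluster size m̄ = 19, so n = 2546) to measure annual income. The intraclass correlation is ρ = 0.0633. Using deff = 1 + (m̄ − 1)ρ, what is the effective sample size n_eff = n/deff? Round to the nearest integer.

deff = 1 + (19 − 1)·0.0633 = 1 + 1.1394 = 2.1394.
n_eff = 2546 / 2.1394 = 1190.

1190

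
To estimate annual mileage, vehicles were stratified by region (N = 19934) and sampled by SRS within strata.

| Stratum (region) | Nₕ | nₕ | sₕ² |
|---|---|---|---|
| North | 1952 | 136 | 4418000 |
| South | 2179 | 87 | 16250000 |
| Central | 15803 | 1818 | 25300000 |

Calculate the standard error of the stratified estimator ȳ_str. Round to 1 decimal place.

100.9

Var(ȳ_str) = Σₕ Wₕ²(1 − fₕ)sₕ²/nₕ with Wₕ = Nₕ/N, N = 19934.
North: Wₕ = 0.09792315; term = 0.09792315²·(1 − 0.06967213)·4418000/136 = 289.79678.
South: Wₕ = 0.10931073; term = 0.10931073²·(1 − 0.03992657)·16250000/87 = 2142.7135.
Central: Wₕ = 0.79276613; term = 0.79276613²·(1 − 0.11504145)·25300000/1818 = 7739.9783.
Sum = 10172.489.
SE = √(10172.489) = 100.9.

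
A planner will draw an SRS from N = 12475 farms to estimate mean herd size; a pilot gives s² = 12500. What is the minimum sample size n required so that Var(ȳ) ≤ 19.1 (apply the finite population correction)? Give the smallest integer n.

622

Without fpc, n₀ = s²/D = 12500/19.1 = 654.4503.
With fpc, (1 − n/N)·s²/n ≤ D requires n ≥ n₀/(1 + n₀/N) = 654.4503/(1 + 654.4503/12475) = 621.8286.
Rounding up, n = 622.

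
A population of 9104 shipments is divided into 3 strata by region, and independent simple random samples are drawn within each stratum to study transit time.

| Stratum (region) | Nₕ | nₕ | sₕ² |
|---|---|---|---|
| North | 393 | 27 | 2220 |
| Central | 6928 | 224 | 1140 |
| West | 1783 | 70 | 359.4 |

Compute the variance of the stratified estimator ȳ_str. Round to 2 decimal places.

3.18

Var(ȳ_str) = Σₕ Wₕ²(1 − fₕ)sₕ²/nₕ with Wₕ = Nₕ/N, N = 9104.
North: Wₕ = 0.04316784; term = 0.04316784²·(1 − 0.06870229)·2220/27 = 0.14269158.
Central: Wₕ = 0.76098418; term = 0.76098418²·(1 − 0.03233256)·1140/224 = 2.8518995.
West: Wₕ = 0.19584798; term = 0.19584798²·(1 − 0.03925967)·359.4/70 = 0.18920135.
Sum = 3.1837924.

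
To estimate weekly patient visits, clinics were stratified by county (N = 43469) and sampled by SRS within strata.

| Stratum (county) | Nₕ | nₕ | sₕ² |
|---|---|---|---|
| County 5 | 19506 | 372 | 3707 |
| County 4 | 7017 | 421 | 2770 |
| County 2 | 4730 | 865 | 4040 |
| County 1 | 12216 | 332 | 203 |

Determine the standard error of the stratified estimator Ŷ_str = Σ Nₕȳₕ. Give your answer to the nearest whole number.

64791

Var(Ŷ_str) = Σₕ Nₕ²(1 − fₕ)sₕ²/nₕ.
County 5: 19506²·(1 − 372/19506)·3707/372 = 3.7192351 × 10^9.
County 4: 7017²·(1 − 421/7017)·2770/421 = 3.045298 × 10^8.
County 2: 4730²·(1 − 865/4730)·4040/865 = 8.5383882 × 10^7.
County 1: 12216²·(1 − 332/12216)·203/332 = 8.8766607 × 10^7.
Sum = 4.1979154 × 10^9.
SE = √(4.1979154 × 10^9) = 64791.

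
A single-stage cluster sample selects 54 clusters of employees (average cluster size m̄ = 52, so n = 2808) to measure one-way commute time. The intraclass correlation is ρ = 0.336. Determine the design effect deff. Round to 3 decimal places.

deff = 1 + (52 − 1)·0.336 = 1 + 17.136 = 18.136.

18.136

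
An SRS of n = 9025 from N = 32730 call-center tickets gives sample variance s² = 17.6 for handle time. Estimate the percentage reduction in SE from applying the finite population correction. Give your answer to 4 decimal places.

14.8966

f = n/N = 9025/32730 = 0.27574091.
SE_no-fpc = √(s²/n) = 0.044160373; SE_fpc = √((1−f)s²/n) = 0.037581984.
Ratio = √(1−f) = 0.85103413. Reduction = 100·(1 − 0.85103413) = 14.8966%.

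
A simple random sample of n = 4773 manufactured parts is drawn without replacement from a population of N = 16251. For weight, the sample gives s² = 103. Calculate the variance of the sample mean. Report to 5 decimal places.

Under SRS without replacement, Var(ȳ) = (1 − f)·s²/n with f = n/N = 4773/16251 = 0.29370500.
Var(ȳ) = (1 − 0.29370500)·103/4773 = 0.70629500·0.021579719 = 0.015241648.

0.01524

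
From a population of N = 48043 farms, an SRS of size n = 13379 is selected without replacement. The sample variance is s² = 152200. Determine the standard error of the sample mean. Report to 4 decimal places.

2.8650

Under SRS without replacement, Var(ȳ) = (1 − f)·s²/n with f = n/N = 13379/48043 = 0.27847970.
Var(ȳ) = (1 − 0.27847970)·152200/13379 = 0.72152030·11.376037 = 8.2080417.
SE(ȳ) = √(8.2080417) = 2.8650.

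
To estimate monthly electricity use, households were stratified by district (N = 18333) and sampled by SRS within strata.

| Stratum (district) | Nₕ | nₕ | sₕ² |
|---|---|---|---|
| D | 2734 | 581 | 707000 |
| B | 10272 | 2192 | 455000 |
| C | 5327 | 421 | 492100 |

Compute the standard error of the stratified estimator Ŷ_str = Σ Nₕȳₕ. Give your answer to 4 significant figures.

234400

Var(Ŷ_str) = Σₕ Nₕ²(1 − fₕ)sₕ²/nₕ.
D: 2734²·(1 − 581/2734)·707000/581 = 7.1628494 × 10^9.
B: 10272²·(1 − 2192/10272)·455000/2192 = 1.7228093 × 10^10.
C: 5327²·(1 − 421/5327)·492100/421 = 3.0547911 × 10^10.
Sum = 5.4938853 × 10^10.
SE = √(5.4938853 × 10^10) = 234400.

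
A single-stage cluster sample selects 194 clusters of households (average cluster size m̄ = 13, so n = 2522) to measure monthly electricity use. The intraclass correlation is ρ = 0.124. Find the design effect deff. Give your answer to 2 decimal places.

2.49

deff = 1 + (13 − 1)·0.124 = 1 + 1.488 = 2.488.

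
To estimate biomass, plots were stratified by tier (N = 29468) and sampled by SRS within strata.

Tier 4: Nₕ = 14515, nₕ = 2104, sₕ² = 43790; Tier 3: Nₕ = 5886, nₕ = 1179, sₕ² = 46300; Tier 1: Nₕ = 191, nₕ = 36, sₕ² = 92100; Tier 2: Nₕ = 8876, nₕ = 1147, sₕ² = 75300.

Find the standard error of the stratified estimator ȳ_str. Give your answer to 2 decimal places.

3.29

Var(ȳ_str) = Σₕ Wₕ²(1 − fₕ)sₕ²/nₕ with Wₕ = Nₕ/N, N = 29468.
Tier 4: Wₕ = 0.49256821; term = 0.49256821²·(1 − 0.14495350)·43790/2104 = 4.3176924.
Tier 3: Wₕ = 0.19974209; term = 0.19974209²·(1 − 0.20030581)·46300/1179 = 1.2529401.
Tier 1: Wₕ = 0.00648161; term = 0.00648161²·(1 − 0.18848168)·92100/36 = 0.087220962.
Tier 2: Wₕ = 0.30120809; term = 0.30120809²·(1 − 0.12922488)·75300/1147 = 5.1864577.
Sum = 10.844311.
SE = √(10.844311) = 3.29.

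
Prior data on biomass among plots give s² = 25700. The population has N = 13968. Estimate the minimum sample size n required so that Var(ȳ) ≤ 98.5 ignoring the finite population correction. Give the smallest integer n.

261

Without fpc, n₀ = s²/D = 25700/98.5 = 260.9137.
Rounding up, n = 261.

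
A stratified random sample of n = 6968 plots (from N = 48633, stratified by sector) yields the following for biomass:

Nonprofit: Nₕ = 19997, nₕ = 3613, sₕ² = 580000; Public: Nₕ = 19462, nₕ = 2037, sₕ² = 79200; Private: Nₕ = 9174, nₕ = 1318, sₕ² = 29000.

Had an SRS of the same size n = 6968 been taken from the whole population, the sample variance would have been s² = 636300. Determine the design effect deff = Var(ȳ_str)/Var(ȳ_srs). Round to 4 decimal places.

Var(ȳ_str) = Σ Wₕ²(1−fₕ)sₕ²/nₕ with Wₕ = Nₕ/48633:
  Nonprofit: (19997/48633)²·(1−3613/19997)·580000/3613 = 22.237333
  Public: (19462/48633)²·(1−2037/19462)·79200/2037 = 5.5748384
  Private: (9174/48633)²·(1−1318/9174)·29000/1318 = 0.67047205
  → Var(ȳ_str) = 28.482643.
Var(ȳ_srs) = (1 − 6968/48633)·636300/6968 = 78.233743.
deff = 28.482643 / 78.233743 = 0.3641.

0.3641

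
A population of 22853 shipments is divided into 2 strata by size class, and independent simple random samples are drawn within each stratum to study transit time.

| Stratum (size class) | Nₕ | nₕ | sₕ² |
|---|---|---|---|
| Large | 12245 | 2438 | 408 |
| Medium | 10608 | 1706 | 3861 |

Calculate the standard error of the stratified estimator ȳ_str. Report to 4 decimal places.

Var(ȳ_str) = Σₕ Wₕ²(1 − fₕ)sₕ²/nₕ with Wₕ = Nₕ/N, N = 22853.
Large: Wₕ = 0.53581587; term = 0.53581587²·(1 − 0.19910167)·408/2438 = 0.038479993.
Medium: Wₕ = 0.46418413; term = 0.46418413²·(1 − 0.16082202)·3861/1706 = 0.40921867.
Sum = 0.44769866.
SE = √(0.44769866) = 0.6691.

0.6691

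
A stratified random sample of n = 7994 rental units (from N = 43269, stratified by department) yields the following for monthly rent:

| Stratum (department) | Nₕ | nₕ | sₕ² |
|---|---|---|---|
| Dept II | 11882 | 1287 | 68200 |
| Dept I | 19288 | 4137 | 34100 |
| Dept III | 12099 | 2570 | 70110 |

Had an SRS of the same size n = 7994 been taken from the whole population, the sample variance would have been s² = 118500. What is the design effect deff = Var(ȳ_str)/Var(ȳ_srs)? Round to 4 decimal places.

0.5403

Var(ȳ_str) = Σ Wₕ²(1−fₕ)sₕ²/nₕ with Wₕ = Nₕ/43269:
  Dept II: (11882/43269)²·(1−1287/11882)·68200/1287 = 3.5632199
  Dept I: (19288/43269)²·(1−4137/19288)·34100/4137 = 1.2866003
  Dept III: (12099/43269)²·(1−2570/12099)·70110/2570 = 1.6799251
  → Var(ȳ_str) = 6.5297453.
Var(ȳ_srs) = (1 − 7994/43269)·118500/7994 = 12.084936.
deff = 6.5297453 / 12.084936 = 0.5403.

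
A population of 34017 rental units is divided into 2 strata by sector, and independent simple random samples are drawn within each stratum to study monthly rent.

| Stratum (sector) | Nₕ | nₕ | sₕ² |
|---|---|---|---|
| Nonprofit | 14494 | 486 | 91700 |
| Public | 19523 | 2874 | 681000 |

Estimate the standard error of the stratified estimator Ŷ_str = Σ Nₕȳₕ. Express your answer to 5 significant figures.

339600

Var(Ŷ_str) = Σₕ Nₕ²(1 − fₕ)sₕ²/nₕ.
Nonprofit: 14494²·(1 − 486/14494)·91700/486 = 3.8308704 × 10^10.
Public: 19523²·(1 − 2874/19523)·681000/2874 = 7.70185 × 10^10.
Sum = 1.153272 × 10^11.
SE = √(1.153272 × 10^11) = 339600.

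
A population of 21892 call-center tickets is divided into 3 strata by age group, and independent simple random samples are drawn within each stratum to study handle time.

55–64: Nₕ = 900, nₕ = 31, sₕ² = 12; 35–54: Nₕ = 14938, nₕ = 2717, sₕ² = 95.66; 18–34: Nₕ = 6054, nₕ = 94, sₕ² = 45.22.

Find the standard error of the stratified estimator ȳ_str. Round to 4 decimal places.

Var(ȳ_str) = Σₕ Wₕ²(1 − fₕ)sₕ²/nₕ with Wₕ = Nₕ/N, N = 21892.
55–64: Wₕ = 0.04111091; term = 0.04111091²·(1 − 0.03444444)·12/31 = 6.3170012 × 10^-4.
35–54: Wₕ = 0.68234972; term = 0.68234972²·(1 − 0.18188513)·95.66/2717 = 0.013411244.
18–34: Wₕ = 0.27653938; term = 0.27653938²·(1 − 0.01552692)·45.22/94 = 0.03621767.
Sum = 0.050260614.
SE = √(0.050260614) = 0.2242.

0.2242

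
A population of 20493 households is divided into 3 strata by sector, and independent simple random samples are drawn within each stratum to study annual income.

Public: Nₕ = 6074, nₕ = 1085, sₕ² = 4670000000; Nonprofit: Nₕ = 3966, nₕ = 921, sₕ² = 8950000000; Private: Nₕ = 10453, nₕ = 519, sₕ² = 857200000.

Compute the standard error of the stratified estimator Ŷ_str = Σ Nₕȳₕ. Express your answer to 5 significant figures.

2.0477 × 10^7

Var(Ŷ_str) = Σₕ Nₕ²(1 − fₕ)sₕ²/nₕ.
Public: 6074²·(1 − 1085/6074)·4670000000/1085 = 1.3042938 × 10^14.
Nonprofit: 3966²·(1 − 921/3966)·8950000000/921 = 1.1735549 × 10^14.
Private: 10453²·(1 − 519/10453)·857200000/519 = 1.7150623 × 10^14.
Sum = 4.192911 × 10^14.
SE = √(4.192911 × 10^14) = 2.0477 × 10^7.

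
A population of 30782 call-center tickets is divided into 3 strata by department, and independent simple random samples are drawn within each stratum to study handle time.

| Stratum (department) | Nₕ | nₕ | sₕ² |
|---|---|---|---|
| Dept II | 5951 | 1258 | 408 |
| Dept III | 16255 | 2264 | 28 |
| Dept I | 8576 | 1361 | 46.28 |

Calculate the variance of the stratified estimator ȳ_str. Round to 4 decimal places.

0.0147

Var(ȳ_str) = Σₕ Wₕ²(1 − fₕ)sₕ²/nₕ with Wₕ = Nₕ/N, N = 30782.
Dept II: Wₕ = 0.19332727; term = 0.19332727²·(1 − 0.21139304)·408/1258 = 0.0095593059.
Dept III: Wₕ = 0.52806835; term = 0.52806835²·(1 − 0.13928022)·28/2264 = 0.0029684085.
Dept I: Wₕ = 0.27860438; term = 0.27860438²·(1 − 0.15869869)·46.28/1361 = 0.0022205608.
Sum = 0.014748275.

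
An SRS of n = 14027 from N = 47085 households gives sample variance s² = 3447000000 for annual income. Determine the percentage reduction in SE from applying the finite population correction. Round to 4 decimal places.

16.2091

f = n/N = 14027/47085 = 0.29790804.
SE_no-fpc = √(s²/n) = 495.72206; SE_fpc = √((1−f)s²/n) = 415.37011.
Ratio = √(1−f) = 0.83790928. Reduction = 100·(1 − 0.83790928) = 16.2091%.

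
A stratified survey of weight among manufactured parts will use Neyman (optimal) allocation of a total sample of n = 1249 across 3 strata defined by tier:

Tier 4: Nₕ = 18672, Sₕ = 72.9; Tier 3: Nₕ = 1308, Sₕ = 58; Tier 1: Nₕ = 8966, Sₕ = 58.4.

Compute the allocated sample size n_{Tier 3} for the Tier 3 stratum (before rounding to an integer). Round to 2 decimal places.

48.33

Neyman allocation: nₕ = n·NₕSₕ / Σⱼ NⱼSⱼ.
Σ NⱼSⱼ = 18672·72.9 + 1308·58 + 8966·58.4 = 1.9606672 × 10^6.
n_{Tier 3} = 1249·1308·58 / (1.9606672 × 10^6) = 48.33.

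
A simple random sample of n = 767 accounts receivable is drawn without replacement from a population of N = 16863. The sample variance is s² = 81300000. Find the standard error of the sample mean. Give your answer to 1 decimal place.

318.1

Under SRS without replacement, Var(ȳ) = (1 − f)·s²/n with f = n/N = 767/16863 = 0.04548420.
Var(ȳ) = (1 − 0.04548420)·81300000/767 = 0.95451580·105997.39 = 101176.19.
SE(ȳ) = √(101176.19) = 318.1.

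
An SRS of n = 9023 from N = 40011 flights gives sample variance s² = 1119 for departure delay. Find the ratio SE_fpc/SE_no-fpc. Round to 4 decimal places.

f = n/N = 9023/40011 = 0.22551298.
SE_no-fpc = √(s²/n) = 0.35215963; SE_fpc = √((1−f)s²/n) = 0.30991788.
Ratio = √(1−f) = 0.88004944.

0.8800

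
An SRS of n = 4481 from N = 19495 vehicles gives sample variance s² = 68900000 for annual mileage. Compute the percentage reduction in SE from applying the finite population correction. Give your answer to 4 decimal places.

12.2420

f = n/N = 4481/19495 = 0.22985381.
SE_no-fpc = √(s²/n) = 124.00013; SE_fpc = √((1−f)s²/n) = 108.82.
Ratio = √(1−f) = 0.87757974. Reduction = 100·(1 − 0.87757974) = 12.2420%.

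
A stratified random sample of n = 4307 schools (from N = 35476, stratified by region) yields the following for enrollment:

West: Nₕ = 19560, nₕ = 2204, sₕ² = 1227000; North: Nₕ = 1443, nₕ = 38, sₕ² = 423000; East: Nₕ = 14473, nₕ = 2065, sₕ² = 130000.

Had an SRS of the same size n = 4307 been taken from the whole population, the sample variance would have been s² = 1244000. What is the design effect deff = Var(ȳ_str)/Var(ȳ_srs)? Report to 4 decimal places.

Var(ȳ_str) = Σ Wₕ²(1−fₕ)sₕ²/nₕ with Wₕ = Nₕ/35476:
  West: (19560/35476)²·(1−2204/19560)·1227000/2204 = 150.16965
  North: (1443/35476)²·(1−38/1443)·423000/38 = 17.932058
  East: (14473/35476)²·(1−2065/14473)·130000/2065 = 8.9828542
  → Var(ȳ_str) = 177.08456.
Var(ȳ_srs) = (1 − 4307/35476)·1244000/4307 = 253.76617.
deff = 177.08456 / 253.76617 = 0.6978.

0.6978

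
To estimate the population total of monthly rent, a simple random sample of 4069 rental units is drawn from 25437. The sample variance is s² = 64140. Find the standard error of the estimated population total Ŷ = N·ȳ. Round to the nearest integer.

92563

Var(Ŷ) = N²·Var(ȳ) = N²·(1 − n/N)·s²/n.
f = 4069/25437 = 0.15996383; Var(ȳ) = 0.84003617·64140/4069 = 13.241563.
Var(Ŷ) = 25437² · 13.241563 = 8.5678338 × 10^9.
SE(Ŷ) = √(8.5678338 × 10^9) = 92563.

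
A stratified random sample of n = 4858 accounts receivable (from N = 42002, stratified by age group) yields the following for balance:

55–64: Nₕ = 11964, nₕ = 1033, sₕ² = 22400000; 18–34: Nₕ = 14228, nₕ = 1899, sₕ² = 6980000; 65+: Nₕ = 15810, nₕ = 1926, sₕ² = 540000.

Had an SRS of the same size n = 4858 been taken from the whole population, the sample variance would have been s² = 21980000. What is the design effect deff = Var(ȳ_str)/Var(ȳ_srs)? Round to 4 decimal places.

Var(ȳ_str) = Σ Wₕ²(1−fₕ)sₕ²/nₕ with Wₕ = Nₕ/42002:
  55–64: (11964/42002)²·(1−1033/11964)·22400000/1033 = 1607.4744
  18–34: (14228/42002)²·(1−1899/14228)·6980000/1899 = 365.47883
  65+: (15810/42002)²·(1−1926/15810)·540000/1926 = 34.885424
  → Var(ȳ_str) = 2007.8387.
Var(ȳ_srs) = (1 − 4858/42002)·21980000/4858 = 4001.1873.
deff = 2007.8387 / 4001.1873 = 0.5018.

0.5018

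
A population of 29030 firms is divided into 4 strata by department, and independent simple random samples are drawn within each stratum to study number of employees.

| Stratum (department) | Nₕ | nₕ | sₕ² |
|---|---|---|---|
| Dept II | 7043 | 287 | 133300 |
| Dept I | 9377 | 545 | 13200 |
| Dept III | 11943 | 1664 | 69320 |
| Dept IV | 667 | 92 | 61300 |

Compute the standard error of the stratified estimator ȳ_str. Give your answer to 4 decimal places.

Var(ȳ_str) = Σₕ Wₕ²(1 − fₕ)sₕ²/nₕ with Wₕ = Nₕ/N, N = 29030.
Dept II: Wₕ = 0.24261109; term = 0.24261109²·(1 − 0.04074968)·133300/287 = 26.224155.
Dept I: Wₕ = 0.32301068; term = 0.32301068²·(1 − 0.05812093)·13200/545 = 2.380161.
Dept III: Wₕ = 0.41140200; term = 0.41140200²·(1 − 0.13932848)·69320/1664 = 6.0684176.
Dept IV: Wₕ = 0.02297623; term = 0.02297623²·(1 − 0.13793103)·61300/92 = 0.30323006.
Sum = 34.975964.
SE = √(34.975964) = 5.9140.

5.9140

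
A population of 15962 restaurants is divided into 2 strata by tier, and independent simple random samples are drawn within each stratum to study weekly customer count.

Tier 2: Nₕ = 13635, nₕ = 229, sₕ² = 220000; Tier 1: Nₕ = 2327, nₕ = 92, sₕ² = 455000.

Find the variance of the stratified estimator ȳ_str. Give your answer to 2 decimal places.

Var(ȳ_str) = Σₕ Wₕ²(1 − fₕ)sₕ²/nₕ with Wₕ = Nₕ/N, N = 15962.
Tier 2: Wₕ = 0.85421626; term = 0.85421626²·(1 − 0.01679501)·220000/229 = 689.2344.
Tier 1: Wₕ = 0.14578374; term = 0.14578374²·(1 − 0.03953588)·455000/92 = 100.95385.
Sum = 790.18825.

790.19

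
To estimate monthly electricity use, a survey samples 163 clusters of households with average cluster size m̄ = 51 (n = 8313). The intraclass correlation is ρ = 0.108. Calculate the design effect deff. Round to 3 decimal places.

deff = 1 + (51 − 1)·0.108 = 1 + 5.4 = 6.4.

6.400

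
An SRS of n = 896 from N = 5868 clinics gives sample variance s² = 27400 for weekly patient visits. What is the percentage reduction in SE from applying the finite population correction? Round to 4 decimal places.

f = n/N = 896/5868 = 0.15269257.
SE_no-fpc = √(s²/n) = 5.5299509; SE_fpc = √((1−f)s²/n) = 5.0902813.
Ratio = √(1−f) = 0.92049304. Reduction = 100·(1 − 0.92049304) = 7.9507%.

7.9507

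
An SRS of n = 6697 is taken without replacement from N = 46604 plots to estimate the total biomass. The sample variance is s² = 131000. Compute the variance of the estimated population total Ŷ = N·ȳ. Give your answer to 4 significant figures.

3.638 × 10^10

Var(Ŷ) = N²·Var(ȳ) = N²·(1 − n/N)·s²/n.
f = 6697/46604 = 0.14370011; Var(ȳ) = 0.85629989·131000/6697 = 16.75008.
Var(Ŷ) = 46604² · 16.75008 = 3.6380048 × 10^10.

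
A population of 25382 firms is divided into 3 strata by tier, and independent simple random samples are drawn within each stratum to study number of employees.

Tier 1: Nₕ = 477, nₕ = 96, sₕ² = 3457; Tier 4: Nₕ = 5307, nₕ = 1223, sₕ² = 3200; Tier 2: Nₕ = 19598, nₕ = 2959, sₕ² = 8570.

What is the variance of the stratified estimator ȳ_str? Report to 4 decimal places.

1.5641

Var(ȳ_str) = Σₕ Wₕ²(1 − fₕ)sₕ²/nₕ with Wₕ = Nₕ/N, N = 25382.
Tier 1: Wₕ = 0.01879285; term = 0.01879285²·(1 − 0.20125786)·3457/96 = 0.010158272.
Tier 4: Wₕ = 0.20908518; term = 0.20908518²·(1 − 0.23045035)·3200/1223 = 0.088025127.
Tier 2: Wₕ = 0.77212198; term = 0.77212198²·(1 − 0.15098479)·8570/2959 = 1.4659635.
Sum = 1.5641469.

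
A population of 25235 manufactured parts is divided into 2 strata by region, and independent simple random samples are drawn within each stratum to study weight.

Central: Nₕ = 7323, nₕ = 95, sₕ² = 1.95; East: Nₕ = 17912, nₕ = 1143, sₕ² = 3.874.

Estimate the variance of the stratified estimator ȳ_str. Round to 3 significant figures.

Var(ȳ_str) = Σₕ Wₕ²(1 − fₕ)sₕ²/nₕ with Wₕ = Nₕ/N, N = 25235.
Central: Wₕ = 0.29019219; term = 0.29019219²·(1 − 0.01297283)·1.95/95 = 0.0017061278.
East: Wₕ = 0.70980781; term = 0.70980781²·(1 − 0.06381197)·3.874/1143 = 0.001598667.
Sum = 0.0033047948.

0.00330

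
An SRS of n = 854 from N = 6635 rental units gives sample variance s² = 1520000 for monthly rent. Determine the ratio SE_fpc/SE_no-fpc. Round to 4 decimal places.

0.9334

f = n/N = 854/6635 = 0.12871138.
SE_no-fpc = √(s²/n) = 42.188381; SE_fpc = √((1−f)s²/n) = 39.379834.
Ratio = √(1−f) = 0.93342842.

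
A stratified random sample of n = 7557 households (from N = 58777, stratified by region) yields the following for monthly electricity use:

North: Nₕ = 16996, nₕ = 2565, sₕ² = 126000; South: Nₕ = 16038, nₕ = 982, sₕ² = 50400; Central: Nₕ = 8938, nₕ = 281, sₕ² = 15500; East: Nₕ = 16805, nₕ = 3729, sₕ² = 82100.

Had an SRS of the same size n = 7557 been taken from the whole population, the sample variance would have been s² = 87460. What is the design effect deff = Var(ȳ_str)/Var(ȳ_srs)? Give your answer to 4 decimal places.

0.9628

Var(ȳ_str) = Σ Wₕ²(1−fₕ)sₕ²/nₕ with Wₕ = Nₕ/58777:
  North: (16996/58777)²·(1−2565/16996)·126000/2565 = 3.4874781
  South: (16038/58777)²·(1−982/16038)·50400/982 = 3.5872697
  Central: (8938/58777)²·(1−281/8938)·15500/281 = 1.2354305
  East: (16805/58777)²·(1−3729/16805)·82100/3729 = 1.4003912
  → Var(ȳ_str) = 9.7105695.
Var(ȳ_srs) = (1 − 7557/58777)·87460/7557 = 10.085379.
deff = 9.7105695 / 10.085379 = 0.9628.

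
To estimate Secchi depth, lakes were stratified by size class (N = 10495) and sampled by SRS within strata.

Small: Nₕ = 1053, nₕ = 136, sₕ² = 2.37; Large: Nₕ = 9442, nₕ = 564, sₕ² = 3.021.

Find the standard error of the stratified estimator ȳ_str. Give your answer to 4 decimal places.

0.0650

Var(ȳ_str) = Σₕ Wₕ²(1 − fₕ)sₕ²/nₕ with Wₕ = Nₕ/N, N = 10495.
Small: Wₕ = 0.10033349; term = 0.10033349²·(1 − 0.12915480)·2.37/136 = 1.5277147 × 10^-4.
Large: Wₕ = 0.89966651; term = 0.89966651²·(1 − 0.05973311)·3.021/564 = 0.0040764852.
Sum = 0.0042292567.
SE = √(0.0042292567) = 0.0650.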